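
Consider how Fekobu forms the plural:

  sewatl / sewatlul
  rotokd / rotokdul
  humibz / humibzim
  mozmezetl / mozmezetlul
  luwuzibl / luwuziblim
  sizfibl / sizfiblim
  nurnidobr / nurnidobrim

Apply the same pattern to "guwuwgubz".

luwuzibl and sewatl both end in -l yet inflect differently (luwuziblim, sewatlul), so the final letter is not what conditions the rule; the second-to-last letter is.
"guwuwgubz" has second-to-last letter 'b'. The stems whose second-to-last letter is 'b' (nurnidobr → nurnidobrim, humibz → humibzim, luwuzibl → luwuziblim) add -im.
The other pattern: stems whose second-to-last letter is 'k' or 't' add -ul.
So guwuwgubz → guwuwgubzim.

guwuwgubzim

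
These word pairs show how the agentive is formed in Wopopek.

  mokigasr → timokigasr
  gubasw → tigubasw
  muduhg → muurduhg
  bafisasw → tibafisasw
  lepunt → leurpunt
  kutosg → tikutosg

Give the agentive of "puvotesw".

kutosg and muduhg both end in -g yet inflect differently (tikutosg, muurduhg), so the final letter is not what conditions the rule; the second-to-last letter is.
"puvotesw" has second-to-last letter 's'. The stems whose second-to-last letter is 's' (bafisasw → tibafisasw, gubasw → tigubasw, kutosg → tikutosg) add the prefix ti-.
So puvotesw → tipuvotesw.

tipuvotesw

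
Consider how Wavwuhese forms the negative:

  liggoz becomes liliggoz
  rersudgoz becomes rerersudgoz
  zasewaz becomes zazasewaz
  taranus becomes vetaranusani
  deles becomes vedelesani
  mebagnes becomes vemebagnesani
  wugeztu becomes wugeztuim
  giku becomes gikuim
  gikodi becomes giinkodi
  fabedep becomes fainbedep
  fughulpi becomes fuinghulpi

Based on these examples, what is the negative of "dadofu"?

dadofuim

"dadofu" ends in -u. The stems ending in -u (wugeztu → wugeztuim, giku → gikuim) add -im.
The other patterns: stems ending in -z repeat the first consonant+vowel as a prefix; stems ending in -s add ve- … -ani around the stem; stems ending in -i or -p insert -in- after the first vowel.
So dadofu → dadofuim.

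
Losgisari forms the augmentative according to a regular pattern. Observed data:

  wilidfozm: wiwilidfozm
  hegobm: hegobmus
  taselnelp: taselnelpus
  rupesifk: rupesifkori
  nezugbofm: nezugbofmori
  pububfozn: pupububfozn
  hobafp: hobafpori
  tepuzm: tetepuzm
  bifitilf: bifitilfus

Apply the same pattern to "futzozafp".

tepuzm and hegobm both end in -m yet inflect differently (tetepuzm, hegobmus), so the final letter is not what conditions the rule; the second-to-last letter is.
"futzozafp" has second-to-last letter 'f'. The stems whose second-to-last letter is 'f' (rupesifk → rupesifkori, hobafp → hobafpori, nezugbofm → nezugbofmori) add -ori.
The other patterns: stems whose second-to-last letter is 'z' repeat the first consonant+vowel as a prefix; stems whose second-to-last letter is 'b' or 'l' add -us.
So futzozafp → futzozafpori.

futzozafpori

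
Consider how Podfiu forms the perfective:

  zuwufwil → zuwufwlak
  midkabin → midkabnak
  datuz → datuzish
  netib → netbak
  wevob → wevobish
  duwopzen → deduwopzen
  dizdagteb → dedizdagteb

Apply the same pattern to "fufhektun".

"fufhektun" has last vowel 'u'. The one such stem in the data (datuz → datuzish) adds -ish, so the same rule applies.
The other patterns: stems whose last vowel is 'i' delete the last vowel and add -ak; stems whose last vowel is 'e' add the prefix de-.
So fufhektun → fufhektunish.

fufhektunish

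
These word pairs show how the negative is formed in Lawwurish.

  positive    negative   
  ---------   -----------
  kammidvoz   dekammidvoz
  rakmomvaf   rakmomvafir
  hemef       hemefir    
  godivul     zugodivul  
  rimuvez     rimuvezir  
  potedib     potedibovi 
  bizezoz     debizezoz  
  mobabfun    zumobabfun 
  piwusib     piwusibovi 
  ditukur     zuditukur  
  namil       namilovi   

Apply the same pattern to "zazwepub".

bizezoz and rimuvez both end in -z yet inflect differently (debizezoz, rimuvezir), so the final letter is not what conditions the rule; the last vowel is.
"zazwepub" has last vowel 'u'. The stems whose last vowel is 'u' (ditukur → zuditukur, godivul → zugodivul, mobabfun → zumobabfun) add the prefix zu-.
So zazwepub → zuzazwepub.

zuzazwepub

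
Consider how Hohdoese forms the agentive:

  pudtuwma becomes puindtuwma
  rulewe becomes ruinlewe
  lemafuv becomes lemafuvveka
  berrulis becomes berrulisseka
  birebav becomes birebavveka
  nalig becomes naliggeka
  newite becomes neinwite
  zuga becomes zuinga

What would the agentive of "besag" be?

"besag" ends in a consonant. The stems ending in a consonant (berrulis → berrulisseka, birebav → birebavveka, lemafuv → lemafuvveka) double the final consonant and add -eka.
So besag → besaggeka.

besaggeka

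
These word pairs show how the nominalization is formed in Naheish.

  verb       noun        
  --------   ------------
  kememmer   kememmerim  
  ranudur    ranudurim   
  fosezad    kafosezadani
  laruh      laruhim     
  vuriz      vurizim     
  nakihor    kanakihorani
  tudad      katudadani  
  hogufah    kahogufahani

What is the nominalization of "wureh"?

hogufah and laruh both end in -h yet inflect differently (kahogufahani, laruhim), so the final letter is not what conditions the rule; the last vowel is.
"wureh" has last vowel 'e'. The one such stem in the data (kememmer → kememmerim) adds -im, so the same rule applies.
So wureh → wurehim.

wurehim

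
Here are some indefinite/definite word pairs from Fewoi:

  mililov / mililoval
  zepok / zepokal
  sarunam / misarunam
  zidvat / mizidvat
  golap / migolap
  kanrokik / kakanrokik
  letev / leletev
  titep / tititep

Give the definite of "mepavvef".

"mepavvef" has last vowel 'e'. The stems whose last vowel is 'e' (letev → leletev, titep → tititep) repeat the first consonant+vowel as a prefix.
So mepavvef → memepavvef.

memepavvef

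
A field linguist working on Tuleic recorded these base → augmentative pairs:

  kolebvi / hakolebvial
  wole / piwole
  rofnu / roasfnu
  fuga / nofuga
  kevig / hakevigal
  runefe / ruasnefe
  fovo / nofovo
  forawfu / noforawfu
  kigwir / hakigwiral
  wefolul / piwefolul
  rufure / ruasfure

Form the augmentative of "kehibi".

hakehibial

wole and rufure both end in -e yet inflect differently (piwole, ruasfure), so the final letter is not what conditions the rule; the first letter is.
"kehibi" begins with k-. The stems beginning with k- (kigwir → hakigwiral, kolebvi → hakolebvial, kevig → hakevigal) add ha- … -al around the stem.
The other patterns: stems beginning with f- add the prefix no-; stems beginning with w- add the prefix pi-; stems beginning with r- insert -as- after the first vowel.
So kehibi → hakehibial.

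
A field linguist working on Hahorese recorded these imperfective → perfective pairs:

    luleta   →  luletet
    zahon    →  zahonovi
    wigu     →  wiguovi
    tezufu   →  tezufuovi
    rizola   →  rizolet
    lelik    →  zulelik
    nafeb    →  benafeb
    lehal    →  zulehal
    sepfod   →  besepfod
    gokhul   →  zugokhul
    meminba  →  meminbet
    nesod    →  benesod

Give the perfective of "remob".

"remob" ends in -b. The one such stem in the data (nafeb → benafeb) adds the prefix be-, so the same rule applies.
The other patterns: stems ending in -n or -u add -ovi; stems ending in -a drop the final letter and add -et; stems ending in -k or -l add the prefix zu-.
So remob → beremob.

beremob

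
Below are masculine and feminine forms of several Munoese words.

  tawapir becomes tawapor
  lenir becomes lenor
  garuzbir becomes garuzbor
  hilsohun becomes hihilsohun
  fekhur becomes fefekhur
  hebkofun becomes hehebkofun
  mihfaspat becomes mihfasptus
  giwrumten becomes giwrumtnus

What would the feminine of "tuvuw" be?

tawapir and fekhur both end in -r yet inflect differently (tawapor, fefekhur), so the final letter is not what conditions the rule; the last vowel is.
"tuvuw" has last vowel 'u'. The stems whose last vowel is 'u' (hilsohun → hihilsohun, fekhur → fefekhur, hebkofun → hehebkofun) repeat the first consonant+vowel as a prefix.
So tuvuw → tutuvuw.

tutuvuw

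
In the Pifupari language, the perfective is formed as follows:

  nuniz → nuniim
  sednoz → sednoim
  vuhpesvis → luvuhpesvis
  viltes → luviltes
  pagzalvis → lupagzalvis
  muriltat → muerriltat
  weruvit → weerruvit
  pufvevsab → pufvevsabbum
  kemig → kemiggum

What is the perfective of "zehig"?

nuniz and vuhpesvis both have last vowel 'i' yet inflect differently (nuniim, luvuhpesvis), so the last vowel is not what conditions the rule; the final letter is.
"zehig" ends in -g. The one such stem in the data (kemig → kemiggum) doubles the final consonant and adds -um (as does pufvevsab), so the same rule applies.
So zehig → zehiggum.

zehiggum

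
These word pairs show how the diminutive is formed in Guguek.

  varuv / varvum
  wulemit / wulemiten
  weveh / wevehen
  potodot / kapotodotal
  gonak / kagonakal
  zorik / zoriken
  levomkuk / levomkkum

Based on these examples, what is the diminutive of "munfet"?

munfeten

zorik and levomkuk both end in -k yet inflect differently (zoriken, levomkkum), so the final letter is not what conditions the rule; the last vowel is.
"munfet" has last vowel 'e'. The one such stem in the data (weveh → wevehen) adds -en, so the same rule applies.
The other patterns: stems whose last vowel is 'u' delete the last vowel and add -um; stems whose last vowel is 'a' or 'o' add ka- … -al around the stem.
So munfet → munfeten.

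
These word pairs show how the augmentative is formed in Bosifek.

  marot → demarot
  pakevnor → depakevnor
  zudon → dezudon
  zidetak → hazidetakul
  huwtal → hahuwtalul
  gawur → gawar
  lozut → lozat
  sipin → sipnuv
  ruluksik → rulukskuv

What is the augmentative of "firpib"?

pakevnor and gawur both end in -r yet inflect differently (depakevnor, gawar), so the final letter is not what conditions the rule; the last vowel is.
"firpib" has last vowel 'i'. The stems whose last vowel is 'i' (sipin → sipnuv, ruluksik → rulukskuv) delete the last vowel and add -uv.
The other patterns: stems whose last vowel is 'o' add the prefix de-; stems whose last vowel is 'a' add ha- … -ul around the stem; stems whose last vowel is 'u' change the last vowel to 'a'.
So firpib → firpbuv.

firpbuv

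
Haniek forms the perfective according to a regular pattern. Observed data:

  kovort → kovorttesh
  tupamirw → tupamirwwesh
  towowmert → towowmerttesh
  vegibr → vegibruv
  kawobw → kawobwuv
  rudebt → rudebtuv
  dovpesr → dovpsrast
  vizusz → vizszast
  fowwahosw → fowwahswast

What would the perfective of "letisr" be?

letsrast

tupamirw and kawobw both end in -w yet inflect differently (tupamirwwesh, kawobwuv), so the final letter is not what conditions the rule; the second-to-last letter is.
"letisr" has second-to-last letter 's'. The stems whose second-to-last letter is 's' (dovpesr → dovpsrast, vizusz → vizszast, fowwahosw → fowwahswast) delete the last vowel and add -ast.
The other patterns: stems whose second-to-last letter is 'r' double the final consonant and add -esh; stems whose second-to-last letter is 'b' add -uv.
So letisr → letsrast.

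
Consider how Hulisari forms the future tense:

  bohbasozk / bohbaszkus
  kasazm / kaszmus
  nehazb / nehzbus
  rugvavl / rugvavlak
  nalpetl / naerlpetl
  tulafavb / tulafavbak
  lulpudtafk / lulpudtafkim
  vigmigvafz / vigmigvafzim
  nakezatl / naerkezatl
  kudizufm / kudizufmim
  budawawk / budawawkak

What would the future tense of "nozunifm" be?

nozunifmim

bohbasozk and lulpudtafk both end in -k yet inflect differently (bohbaszkus, lulpudtafkim), so the final letter is not what conditions the rule; the second-to-last letter is.
"nozunifm" has second-to-last letter 'f'. The stems whose second-to-last letter is 'f' (vigmigvafz → vigmigvafzim, lulpudtafk → lulpudtafkim, kudizufm → kudizufmim) add -im.
So nozunifm → nozunifmim.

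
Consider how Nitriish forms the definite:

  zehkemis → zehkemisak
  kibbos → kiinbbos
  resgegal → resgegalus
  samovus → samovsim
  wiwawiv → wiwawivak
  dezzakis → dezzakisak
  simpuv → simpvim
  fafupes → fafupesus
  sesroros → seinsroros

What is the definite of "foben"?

fobenus

fafupes and sesroros both end in -s yet inflect differently (fafupesus, seinsroros), so the final letter is not what conditions the rule; the last vowel is.
"foben" has last vowel 'e'. The one such stem in the data (fafupes → fafupesus) adds -us, so the same rule applies.
The other patterns: stems whose last vowel is 'o' insert -in- after the first vowel; stems whose last vowel is 'u' delete the last vowel and add -im; stems whose last vowel is 'i' add -ak.
So foben → fobenus.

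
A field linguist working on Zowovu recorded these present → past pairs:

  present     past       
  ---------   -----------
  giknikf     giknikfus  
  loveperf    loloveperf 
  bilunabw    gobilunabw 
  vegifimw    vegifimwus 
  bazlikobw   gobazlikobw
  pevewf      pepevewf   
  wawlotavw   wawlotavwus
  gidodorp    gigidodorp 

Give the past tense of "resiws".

reresiws

bazlikobw and vegifimw both end in -w yet inflect differently (gobazlikobw, vegifimwus), so the final letter is not what conditions the rule; the second-to-last letter is.
"resiws" has second-to-last letter 'w'. The one such stem in the data (pevewf → pepevewf) repeats the first consonant+vowel as a prefix (as do loveperf, gidodorp), so the same rule applies.
So resiws → reresiws.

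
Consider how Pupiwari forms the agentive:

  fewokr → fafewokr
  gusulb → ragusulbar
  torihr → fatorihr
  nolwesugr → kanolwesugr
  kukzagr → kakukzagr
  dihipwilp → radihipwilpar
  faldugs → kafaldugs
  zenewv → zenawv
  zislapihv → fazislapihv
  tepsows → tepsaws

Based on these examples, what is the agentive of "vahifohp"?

favahifohp

kukzagr and fewokr both end in -r yet inflect differently (kakukzagr, fafewokr), so the final letter is not what conditions the rule; the second-to-last letter is.
"vahifohp" has second-to-last letter 'h'. The stems whose second-to-last letter is 'h' (zislapihv → fazislapihv, torihr → fatorihr) add the prefix fa-.
So vahifohp → favahifohp.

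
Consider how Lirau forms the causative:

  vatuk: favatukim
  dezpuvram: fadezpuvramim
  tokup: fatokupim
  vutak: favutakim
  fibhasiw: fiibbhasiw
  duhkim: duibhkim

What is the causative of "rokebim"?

duhkim and dezpuvram both end in -m yet inflect differently (duibhkim, fadezpuvramim), so the final letter is not what conditions the rule; the last vowel is.
"rokebim" has last vowel 'i'. The stems whose last vowel is 'i' (fibhasiw → fiibbhasiw, duhkim → duibhkim) insert -ib- after the first vowel.
So rokebim → roibkebim.

roibkebim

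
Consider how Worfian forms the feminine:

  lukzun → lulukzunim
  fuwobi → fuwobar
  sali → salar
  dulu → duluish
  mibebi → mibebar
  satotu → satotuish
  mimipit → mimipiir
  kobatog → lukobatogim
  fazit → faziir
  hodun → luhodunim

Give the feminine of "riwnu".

mimipit and mibebi both have last vowel 'i' yet inflect differently (mimipiir, mibebar), so the last vowel is not what conditions the rule; the final letter is.
"riwnu" ends in -u. The stems ending in -u (dulu → duluish, satotu → satotuish) add -ish.
So riwnu → riwnuish.

riwnuish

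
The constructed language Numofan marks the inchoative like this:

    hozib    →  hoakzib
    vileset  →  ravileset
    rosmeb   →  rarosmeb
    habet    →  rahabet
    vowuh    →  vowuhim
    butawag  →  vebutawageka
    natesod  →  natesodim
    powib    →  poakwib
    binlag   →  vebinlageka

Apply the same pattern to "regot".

powib and rosmeb both end in -b yet inflect differently (poakwib, rarosmeb), so the final letter is not what conditions the rule; the last vowel is.
"regot" has last vowel 'o'. The one such stem in the data (natesod → natesodim) adds -im, so the same rule applies.
The other patterns: stems whose last vowel is 'i' insert -ak- after the first vowel; stems whose last vowel is 'e' add the prefix ra-; stems whose last vowel is 'a' add ve- … -eka around the stem.
So regot → regotim.

regotim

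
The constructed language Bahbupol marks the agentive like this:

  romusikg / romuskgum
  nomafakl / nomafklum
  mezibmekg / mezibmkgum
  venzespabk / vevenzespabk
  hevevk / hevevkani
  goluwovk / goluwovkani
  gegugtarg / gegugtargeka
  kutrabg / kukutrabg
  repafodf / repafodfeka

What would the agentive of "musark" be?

musarkeka

goluwovk and venzespabk both end in -k yet inflect differently (goluwovkani, vevenzespabk), so the final letter is not what conditions the rule; the second-to-last letter is.
"musark" has second-to-last letter 'r'. The one such stem in the data (gegugtarg → gegugtargeka) adds -eka, so the same rule applies.
The other patterns: stems whose second-to-last letter is 'v' add -ani; stems whose second-to-last letter is 'k' delete the last vowel and add -um; stems whose second-to-last letter is 'b' repeat the first consonant+vowel as a prefix.
So musark → musarkeka.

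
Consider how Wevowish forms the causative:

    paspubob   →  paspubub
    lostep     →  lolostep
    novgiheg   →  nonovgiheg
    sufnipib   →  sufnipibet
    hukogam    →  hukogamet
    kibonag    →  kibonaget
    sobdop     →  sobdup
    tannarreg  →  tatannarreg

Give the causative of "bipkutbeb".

bibipkutbeb

lostep and sobdop both end in -p yet inflect differently (lolostep, sobdup), so the final letter is not what conditions the rule; the last vowel is.
"bipkutbeb" has last vowel 'e'. The stems whose last vowel is 'e' (lostep → lolostep, tannarreg → tatannarreg, novgiheg → nonovgiheg) repeat the first consonant+vowel as a prefix.
The other patterns: stems whose last vowel is 'o' change the last vowel to 'u'; stems whose last vowel is 'a' or 'i' add -et.
So bipkutbeb → bibipkutbeb.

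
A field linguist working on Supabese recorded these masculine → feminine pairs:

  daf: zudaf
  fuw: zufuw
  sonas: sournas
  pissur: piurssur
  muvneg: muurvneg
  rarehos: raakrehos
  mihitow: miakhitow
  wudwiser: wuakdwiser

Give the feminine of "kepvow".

keurpvow

"kepvow" has 2 vowels. The stems with 2 vowels (sonas → sournas, pissur → piurssur, muvneg → muurvneg) insert -ur- after the first vowel.
So kepvow → keurpvow.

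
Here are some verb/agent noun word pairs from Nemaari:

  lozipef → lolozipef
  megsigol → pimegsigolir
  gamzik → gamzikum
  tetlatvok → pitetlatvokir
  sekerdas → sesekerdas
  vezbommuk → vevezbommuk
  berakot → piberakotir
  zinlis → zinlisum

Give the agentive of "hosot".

tetlatvok and gamzik both end in -k yet inflect differently (pitetlatvokir, gamzikum), so the final letter is not what conditions the rule; the last vowel is.
"hosot" has last vowel 'o'. The stems whose last vowel is 'o' (berakot → piberakotir, megsigol → pimegsigolir, tetlatvok → pitetlatvokir) add pi- … -ir around the stem.
The other patterns: stems whose last vowel is 'i' add -um; stems whose last vowel is 'a', 'e' or 'u' repeat the first consonant+vowel as a prefix.
So hosot → pihosotir.

pihosotir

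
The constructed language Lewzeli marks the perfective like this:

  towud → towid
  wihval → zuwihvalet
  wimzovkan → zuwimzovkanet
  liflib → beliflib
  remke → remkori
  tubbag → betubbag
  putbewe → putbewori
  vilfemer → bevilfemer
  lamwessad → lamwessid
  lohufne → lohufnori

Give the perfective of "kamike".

kamikori

wihval and lamwessad both have last vowel 'a' yet inflect differently (zuwihvalet, lamwessid), so the last vowel is not what conditions the rule; the final letter is.
"kamike" ends in -e. The stems ending in -e (lohufne → lohufnori, remke → remkori, putbewe → putbewori) drop the final letter and add -ori.
The other patterns: stems ending in -l or -n add zu- … -et around the stem; stems ending in -d change the last vowel to 'i'; stems ending in -b, -g or -r add the prefix be-.
So kamike → kamikori.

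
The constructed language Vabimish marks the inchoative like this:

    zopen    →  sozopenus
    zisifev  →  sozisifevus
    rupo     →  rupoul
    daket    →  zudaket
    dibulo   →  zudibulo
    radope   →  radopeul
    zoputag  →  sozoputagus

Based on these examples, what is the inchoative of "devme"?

"devme" begins with d-. The stems beginning with d- (daket → zudaket, dibulo → zudibulo) add the prefix zu-.
The other patterns: stems beginning with r- add -ul; stems beginning with z- add so- … -us around the stem.
So devme → zudevme.

zudevme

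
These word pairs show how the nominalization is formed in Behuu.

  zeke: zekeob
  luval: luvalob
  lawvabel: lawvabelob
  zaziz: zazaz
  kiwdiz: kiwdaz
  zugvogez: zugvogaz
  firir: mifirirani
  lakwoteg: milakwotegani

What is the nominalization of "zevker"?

mizevkerani

zeke and zugvogez both have last vowel 'e' yet inflect differently (zekeob, zugvogaz), so the last vowel is not what conditions the rule; the final letter is.
"zevker" ends in -r. The one such stem in the data (firir → mifirirani) adds mi- … -ani around the stem, so the same rule applies.
So zevker → mizevkerani.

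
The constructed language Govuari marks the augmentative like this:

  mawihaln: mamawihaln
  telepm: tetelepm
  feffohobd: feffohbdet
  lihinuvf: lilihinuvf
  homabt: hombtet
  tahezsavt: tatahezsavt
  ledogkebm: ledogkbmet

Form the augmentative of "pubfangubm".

ledogkebm and telepm both end in -m yet inflect differently (ledogkbmet, tetelepm), so the final letter is not what conditions the rule; the second-to-last letter is.
"pubfangubm" has second-to-last letter 'b'. The stems whose second-to-last letter is 'b' (homabt → hombtet, feffohobd → feffohbdet, ledogkebm → ledogkbmet) delete the last vowel and add -et.
The other pattern: stems whose second-to-last letter is 'l', 'p' or 'v' repeat the first consonant+vowel as a prefix.
So pubfangubm → pubfangbmet.

pubfangbmet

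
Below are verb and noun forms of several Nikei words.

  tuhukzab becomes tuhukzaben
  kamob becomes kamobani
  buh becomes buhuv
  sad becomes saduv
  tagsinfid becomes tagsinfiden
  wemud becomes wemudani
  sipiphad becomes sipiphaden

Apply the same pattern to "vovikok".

"vovikok" has 3 vowels. The stems with 3 vowels (sipiphad → sipiphaden, tagsinfid → tagsinfiden, tuhukzab → tuhukzaben) add -en.
The other patterns: stems with 1 vowel add -uv; stems with 2 vowels add -ani.
So vovikok → vovikoken.

vovikoken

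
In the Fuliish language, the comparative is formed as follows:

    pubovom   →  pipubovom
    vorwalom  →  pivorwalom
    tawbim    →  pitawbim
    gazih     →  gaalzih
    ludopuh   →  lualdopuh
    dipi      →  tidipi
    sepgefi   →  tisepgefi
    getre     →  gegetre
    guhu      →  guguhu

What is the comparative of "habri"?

tihabri

tawbim and gazih both have last vowel 'i' yet inflect differently (pitawbim, gaalzih), so the last vowel is not what conditions the rule; the final letter is.
"habri" ends in -i. The stems ending in -i (dipi → tidipi, sepgefi → tisepgefi) add the prefix ti-.
The other patterns: stems ending in -m add the prefix pi-; stems ending in -h insert -al- after the first vowel; stems ending in -e or -u repeat the first consonant+vowel as a prefix.
So habri → tihabri.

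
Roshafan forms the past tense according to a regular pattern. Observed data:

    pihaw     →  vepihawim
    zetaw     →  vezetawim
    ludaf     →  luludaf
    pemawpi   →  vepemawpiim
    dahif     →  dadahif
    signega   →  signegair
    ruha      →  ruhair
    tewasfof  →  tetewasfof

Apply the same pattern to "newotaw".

venewotawim

signega and ludaf both have last vowel 'a' yet inflect differently (signegair, luludaf), so the last vowel is not what conditions the rule; the final letter is.
"newotaw" ends in -w. The stems ending in -w (zetaw → vezetawim, pihaw → vepihawim) add ve- … -im around the stem.
So newotaw → venewotawim.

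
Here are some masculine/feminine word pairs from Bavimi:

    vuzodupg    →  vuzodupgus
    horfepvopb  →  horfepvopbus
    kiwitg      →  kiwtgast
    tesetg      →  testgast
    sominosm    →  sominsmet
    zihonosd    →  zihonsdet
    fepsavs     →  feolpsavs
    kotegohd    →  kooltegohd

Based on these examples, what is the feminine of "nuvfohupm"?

nuvfohupmus

"nuvfohupm" has second-to-last letter 'p'. The stems whose second-to-last letter is 'p' (vuzodupg → vuzodupgus, horfepvopb → horfepvopbus) add -us.
The other patterns: stems whose second-to-last letter is 't' delete the last vowel and add -ast; stems whose second-to-last letter is 's' delete the last vowel and add -et; stems whose second-to-last letter is 'h' or 'v' insert -ol- after the first vowel.
So nuvfohupm → nuvfohupmus.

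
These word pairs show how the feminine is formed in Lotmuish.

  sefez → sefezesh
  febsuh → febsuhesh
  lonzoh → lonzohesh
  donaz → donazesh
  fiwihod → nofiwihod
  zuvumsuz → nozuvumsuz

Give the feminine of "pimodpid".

nopimodpid

"pimodpid" has 3 vowels. The stems with 3 vowels (fiwihod → nofiwihod, zuvumsuz → nozuvumsuz) add the prefix no-.
So pimodpid → nopimodpid.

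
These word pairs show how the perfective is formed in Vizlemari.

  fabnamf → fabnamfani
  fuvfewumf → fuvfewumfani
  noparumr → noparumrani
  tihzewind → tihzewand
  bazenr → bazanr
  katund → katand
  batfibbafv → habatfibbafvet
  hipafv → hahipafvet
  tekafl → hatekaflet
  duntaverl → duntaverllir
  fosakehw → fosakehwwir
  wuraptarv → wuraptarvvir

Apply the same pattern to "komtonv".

noparumr and bazenr both end in -r yet inflect differently (noparumrani, bazanr), so the final letter is not what conditions the rule; the second-to-last letter is.
"komtonv" has second-to-last letter 'n'. The stems whose second-to-last letter is 'n' (tihzewind → tihzewand, bazenr → bazanr, katund → katand) change the last vowel to 'a'.
The other patterns: stems whose second-to-last letter is 'm' add -ani; stems whose second-to-last letter is 'f' add ha- … -et around the stem; stems whose second-to-last letter is 'h' or 'r' double the final consonant and add -ir.
So komtonv → komtanv.

komtanv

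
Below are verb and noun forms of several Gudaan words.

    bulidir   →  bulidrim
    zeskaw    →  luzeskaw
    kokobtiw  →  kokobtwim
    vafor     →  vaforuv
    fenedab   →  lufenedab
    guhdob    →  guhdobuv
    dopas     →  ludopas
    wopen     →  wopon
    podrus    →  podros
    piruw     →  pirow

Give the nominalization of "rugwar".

"rugwar" has last vowel 'a'. The stems whose last vowel is 'a' (fenedab → lufenedab, zeskaw → luzeskaw, dopas → ludopas) add the prefix lu-.
The other patterns: stems whose last vowel is 'o' add -uv; stems whose last vowel is 'e' or 'u' change the last vowel to 'o'; stems whose last vowel is 'i' delete the last vowel and add -im.
So rugwar → lurugwar.

lurugwar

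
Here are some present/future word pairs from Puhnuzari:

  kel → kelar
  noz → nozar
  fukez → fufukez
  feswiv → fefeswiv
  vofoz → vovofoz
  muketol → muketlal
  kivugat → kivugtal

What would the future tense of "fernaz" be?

noz and fukez both end in -z yet inflect differently (nozar, fufukez), so the final letter is not what conditions the rule; the number of vowels is.
"fernaz" has 2 vowels. The stems with 2 vowels (fukez → fufukez, feswiv → fefeswiv, vofoz → vovofoz) repeat the first consonant+vowel as a prefix.
So fernaz → fefernaz.

fefernaz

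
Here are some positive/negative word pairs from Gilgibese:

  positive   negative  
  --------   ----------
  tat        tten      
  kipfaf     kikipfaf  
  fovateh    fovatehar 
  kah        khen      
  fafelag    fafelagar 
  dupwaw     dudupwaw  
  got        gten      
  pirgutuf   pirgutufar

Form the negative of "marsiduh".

kipfaf and pirgutuf both end in -f yet inflect differently (kikipfaf, pirgutufar), so the final letter is not what conditions the rule; the number of vowels is.
"marsiduh" has 3 vowels. The stems with 3 vowels (fafelag → fafelagar, pirgutuf → pirgutufar, fovateh → fovatehar) add -ar.
So marsiduh → marsiduhar.

marsiduhar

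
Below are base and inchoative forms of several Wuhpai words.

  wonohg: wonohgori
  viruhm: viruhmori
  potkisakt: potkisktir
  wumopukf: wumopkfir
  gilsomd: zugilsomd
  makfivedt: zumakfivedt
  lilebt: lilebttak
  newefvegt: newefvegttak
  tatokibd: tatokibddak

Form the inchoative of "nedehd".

potkisakt and makfivedt both end in -t yet inflect differently (potkisktir, zumakfivedt), so the final letter is not what conditions the rule; the second-to-last letter is.
"nedehd" has second-to-last letter 'h'. The stems whose second-to-last letter is 'h' (wonohg → wonohgori, viruhm → viruhmori) add -ori.
So nedehd → nedehdori.

nedehdori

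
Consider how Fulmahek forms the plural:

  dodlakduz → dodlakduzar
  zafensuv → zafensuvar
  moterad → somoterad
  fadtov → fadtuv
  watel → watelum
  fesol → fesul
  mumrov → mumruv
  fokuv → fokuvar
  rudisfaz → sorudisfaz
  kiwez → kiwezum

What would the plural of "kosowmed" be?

rudisfaz and kiwez both end in -z yet inflect differently (sorudisfaz, kiwezum), so the final letter is not what conditions the rule; the last vowel is.
"kosowmed" has last vowel 'e'. The stems whose last vowel is 'e' (watel → watelum, kiwez → kiwezum) add -um.
So kosowmed → kosowmedum.

kosowmedum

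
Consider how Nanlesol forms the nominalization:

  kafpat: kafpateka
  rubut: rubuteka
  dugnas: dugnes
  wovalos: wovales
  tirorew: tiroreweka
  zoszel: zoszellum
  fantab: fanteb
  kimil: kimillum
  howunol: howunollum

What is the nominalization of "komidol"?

komidollum

tirorew and zoszel both have last vowel 'e' yet inflect differently (tiroreweka, zoszellum), so the last vowel is not what conditions the rule; the final letter is.
"komidol" ends in -l. The stems ending in -l (kimil → kimillum, howunol → howunollum, zoszel → zoszellum) double the final consonant and add -um.
The other patterns: stems ending in -t or -w add -eka; stems ending in -b or -s change the last vowel to 'e'.
So komidol → komidollum.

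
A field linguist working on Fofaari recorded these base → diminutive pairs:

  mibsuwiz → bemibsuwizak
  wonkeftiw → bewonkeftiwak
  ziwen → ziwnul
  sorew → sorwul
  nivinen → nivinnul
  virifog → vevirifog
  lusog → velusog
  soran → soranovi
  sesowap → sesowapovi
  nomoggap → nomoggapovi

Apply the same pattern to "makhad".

wonkeftiw and sorew both end in -w yet inflect differently (bewonkeftiwak, sorwul), so the final letter is not what conditions the rule; the last vowel is.
"makhad" has last vowel 'a'. The stems whose last vowel is 'a' (soran → soranovi, sesowap → sesowapovi, nomoggap → nomoggapovi) add -ovi.
The other patterns: stems whose last vowel is 'i' add be- … -ak around the stem; stems whose last vowel is 'e' delete the last vowel and add -ul; stems whose last vowel is 'o' add the prefix ve-.
So makhad → makhadovi.

makhadovi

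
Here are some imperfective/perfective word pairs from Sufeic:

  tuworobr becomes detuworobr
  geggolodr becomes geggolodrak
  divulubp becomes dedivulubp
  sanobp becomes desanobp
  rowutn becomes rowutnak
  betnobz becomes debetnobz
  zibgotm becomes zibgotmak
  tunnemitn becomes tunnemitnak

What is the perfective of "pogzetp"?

tuworobr and geggolodr both end in -r yet inflect differently (detuworobr, geggolodrak), so the final letter is not what conditions the rule; the second-to-last letter is.
"pogzetp" has second-to-last letter 't'. The stems whose second-to-last letter is 't' (zibgotm → zibgotmak, tunnemitn → tunnemitnak, rowutn → rowutnak) add -ak.
So pogzetp → pogzetpak.

pogzetpak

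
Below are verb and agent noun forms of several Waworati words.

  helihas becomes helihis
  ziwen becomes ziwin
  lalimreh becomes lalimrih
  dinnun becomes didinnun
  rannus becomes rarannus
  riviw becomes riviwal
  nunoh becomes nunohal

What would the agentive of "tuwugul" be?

ziwen and dinnun both end in -n yet inflect differently (ziwin, didinnun), so the final letter is not what conditions the rule; the last vowel is.
"tuwugul" has last vowel 'u'. The stems whose last vowel is 'u' (dinnun → didinnun, rannus → rarannus) repeat the first consonant+vowel as a prefix.
So tuwugul → tutuwugul.

tutuwugul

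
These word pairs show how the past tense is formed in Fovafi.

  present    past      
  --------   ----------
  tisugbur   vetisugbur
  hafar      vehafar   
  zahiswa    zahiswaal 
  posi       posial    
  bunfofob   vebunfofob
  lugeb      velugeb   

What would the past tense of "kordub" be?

vekordub

hafar and zahiswa both have last vowel 'a' yet inflect differently (vehafar, zahiswaal), so the last vowel is not what conditions the rule; whether the stem ends in a vowel or a consonant is.
"kordub" ends in a consonant. The stems ending in a consonant (lugeb → velugeb, tisugbur → vetisugbur, hafar → vehafar) add the prefix ve-.
So kordub → vekordub.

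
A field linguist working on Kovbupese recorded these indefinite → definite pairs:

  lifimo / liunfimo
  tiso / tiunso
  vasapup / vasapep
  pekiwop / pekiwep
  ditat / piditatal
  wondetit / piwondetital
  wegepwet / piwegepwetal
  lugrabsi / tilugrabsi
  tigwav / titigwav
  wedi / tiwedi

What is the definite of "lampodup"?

lampodep

lifimo and pekiwop both have last vowel 'o' yet inflect differently (liunfimo, pekiwep), so the last vowel is not what conditions the rule; the final letter is.
"lampodup" ends in -p. The stems ending in -p (vasapup → vasapep, pekiwop → pekiwep) change the last vowel to 'e'.
So lampodup → lampodep.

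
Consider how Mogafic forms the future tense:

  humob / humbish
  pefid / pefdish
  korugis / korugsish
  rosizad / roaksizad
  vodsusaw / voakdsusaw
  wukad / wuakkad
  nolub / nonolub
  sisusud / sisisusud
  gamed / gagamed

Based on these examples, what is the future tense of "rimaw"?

pefid and rosizad both end in -d yet inflect differently (pefdish, roaksizad), so the final letter is not what conditions the rule; the last vowel is.
"rimaw" has last vowel 'a'. The stems whose last vowel is 'a' (rosizad → roaksizad, vodsusaw → voakdsusaw, wukad → wuakkad) insert -ak- after the first vowel.
The other patterns: stems whose last vowel is 'i' or 'o' delete the last vowel and add -ish; stems whose last vowel is 'e' or 'u' repeat the first consonant+vowel as a prefix.
So rimaw → riakmaw.

riakmaw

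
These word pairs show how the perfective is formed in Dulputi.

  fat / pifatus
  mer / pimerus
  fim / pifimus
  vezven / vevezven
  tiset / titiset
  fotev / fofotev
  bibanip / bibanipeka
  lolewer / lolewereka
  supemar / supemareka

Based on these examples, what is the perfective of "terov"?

teterov

fat and tiset both end in -t yet inflect differently (pifatus, titiset), so the final letter is not what conditions the rule; the number of vowels is.
"terov" has 2 vowels. The stems with 2 vowels (vezven → vevezven, tiset → titiset, fotev → fofotev) repeat the first consonant+vowel as a prefix.
The other patterns: stems with 1 vowel add pi- … -us around the stem; stems with 3 vowels add -eka.
So terov → teterov.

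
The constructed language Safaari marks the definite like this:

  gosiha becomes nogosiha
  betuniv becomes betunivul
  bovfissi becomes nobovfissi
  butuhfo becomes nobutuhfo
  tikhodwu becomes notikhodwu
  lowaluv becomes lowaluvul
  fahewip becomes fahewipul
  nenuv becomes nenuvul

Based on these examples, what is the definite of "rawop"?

lowaluv and tikhodwu both have last vowel 'u' yet inflect differently (lowaluvul, notikhodwu), so the last vowel is not what conditions the rule; whether the stem ends in a vowel or a consonant is.
"rawop" ends in a consonant. The stems ending in a consonant (lowaluv → lowaluvul, nenuv → nenuvul, betuniv → betunivul) add -ul.
So rawop → rawopul.

rawopul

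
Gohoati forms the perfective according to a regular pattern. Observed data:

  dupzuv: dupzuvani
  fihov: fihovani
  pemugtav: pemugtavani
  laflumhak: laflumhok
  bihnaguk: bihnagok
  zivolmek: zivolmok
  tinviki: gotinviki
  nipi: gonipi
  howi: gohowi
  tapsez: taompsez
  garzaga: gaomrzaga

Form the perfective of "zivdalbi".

pemugtav and laflumhak both have last vowel 'a' yet inflect differently (pemugtavani, laflumhok), so the last vowel is not what conditions the rule; the final letter is.
"zivdalbi" ends in -i. The stems ending in -i (tinviki → gotinviki, nipi → gonipi, howi → gohowi) add the prefix go-.
So zivdalbi → gozivdalbi.

gozivdalbi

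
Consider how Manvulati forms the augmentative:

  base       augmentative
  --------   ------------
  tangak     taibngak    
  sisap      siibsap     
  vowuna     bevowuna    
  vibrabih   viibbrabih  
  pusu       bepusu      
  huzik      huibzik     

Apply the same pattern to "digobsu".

vowuna and tangak both have last vowel 'a' yet inflect differently (bevowuna, taibngak), so the last vowel is not what conditions the rule; whether the stem ends in a vowel or a consonant is.
"digobsu" ends in a vowel. The stems ending in a vowel (pusu → bepusu, vowuna → bevowuna) add the prefix be-.
The other pattern: stems ending in a consonant insert -ib- after the first vowel.
So digobsu → bedigobsu.

bedigobsu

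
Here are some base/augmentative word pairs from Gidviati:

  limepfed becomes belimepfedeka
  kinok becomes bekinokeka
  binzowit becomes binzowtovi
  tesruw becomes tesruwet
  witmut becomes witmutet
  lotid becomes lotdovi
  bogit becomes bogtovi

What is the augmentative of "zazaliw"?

zazalwovi

witmut and binzowit both end in -t yet inflect differently (witmutet, binzowtovi), so the final letter is not what conditions the rule; the last vowel is.
"zazaliw" has last vowel 'i'. The stems whose last vowel is 'i' (lotid → lotdovi, binzowit → binzowtovi, bogit → bogtovi) delete the last vowel and add -ovi.
The other patterns: stems whose last vowel is 'u' add -et; stems whose last vowel is 'e' or 'o' add be- … -eka around the stem.
So zazaliw → zazalwovi.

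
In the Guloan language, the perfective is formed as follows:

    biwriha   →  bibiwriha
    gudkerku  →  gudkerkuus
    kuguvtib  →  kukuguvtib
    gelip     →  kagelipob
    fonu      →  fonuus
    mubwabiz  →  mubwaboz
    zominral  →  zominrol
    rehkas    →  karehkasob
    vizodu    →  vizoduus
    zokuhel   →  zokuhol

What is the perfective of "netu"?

netuus

biwriha and zominral both have last vowel 'a' yet inflect differently (bibiwriha, zominrol), so the last vowel is not what conditions the rule; the final letter is.
"netu" ends in -u. The stems ending in -u (gudkerku → gudkerkuus, fonu → fonuus, vizodu → vizoduus) add -us.
The other patterns: stems ending in -a or -b repeat the first consonant+vowel as a prefix; stems ending in -l or -z change the last vowel to 'o'; stems ending in -p or -s add ka- … -ob around the stem.
So netu → netuus.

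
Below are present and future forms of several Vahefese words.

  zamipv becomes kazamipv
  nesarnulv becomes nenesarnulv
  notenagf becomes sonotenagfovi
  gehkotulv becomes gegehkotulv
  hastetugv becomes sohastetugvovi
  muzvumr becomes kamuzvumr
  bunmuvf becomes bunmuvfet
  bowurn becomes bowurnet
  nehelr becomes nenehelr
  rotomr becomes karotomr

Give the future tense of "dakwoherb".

"dakwoherb" has second-to-last letter 'r'. The one such stem in the data (bowurn → bowurnet) adds -et, so the same rule applies.
So dakwoherb → dakwoherbet.

dakwoherbet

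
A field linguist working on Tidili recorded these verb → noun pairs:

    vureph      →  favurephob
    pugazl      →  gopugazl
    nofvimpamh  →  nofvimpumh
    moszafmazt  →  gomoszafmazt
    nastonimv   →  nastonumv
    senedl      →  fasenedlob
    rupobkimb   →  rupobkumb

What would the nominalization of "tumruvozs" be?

gotumruvozs

pugazl and senedl both end in -l yet inflect differently (gopugazl, fasenedlob), so the final letter is not what conditions the rule; the second-to-last letter is.
"tumruvozs" has second-to-last letter 'z'. The stems whose second-to-last letter is 'z' (pugazl → gopugazl, moszafmazt → gomoszafmazt) add the prefix go-.
The other patterns: stems whose second-to-last letter is 'm' change the last vowel to 'u'; stems whose second-to-last letter is 'd' or 'p' add fa- … -ob around the stem.
So tumruvozs → gotumruvozs.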